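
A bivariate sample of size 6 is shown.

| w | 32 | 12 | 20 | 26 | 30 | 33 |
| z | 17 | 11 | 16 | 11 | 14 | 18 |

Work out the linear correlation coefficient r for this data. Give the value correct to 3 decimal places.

0.631

n = 6, Σw = 153, Σz = 87, Σw² = 4233, Σz² = 1307, Σwz = 2296
nΣwz − ΣwΣz = 13776 − 13311 = 465
nΣw² − (Σw)² = 25398 − 23409 = 1989; nΣz² − (Σz)² = 7842 − 7569 = 273
r = 465 / √(1989 × 273) = 465 / 736.8833 ≈ 0.631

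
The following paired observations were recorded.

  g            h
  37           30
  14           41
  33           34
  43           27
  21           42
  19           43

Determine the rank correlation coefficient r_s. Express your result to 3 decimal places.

Rank g: 5, 1, 4, 6, 3, 2
Rank h: 2, 4, 3, 1, 5, 6
d = rank(g) − rank(h): 3, -3, 1, 5, -2, -4; Σd² = 64
ρ = 1 − 6Σd² / [n(n²−1)] = 1 − 6×64 / (6×35) = 1 − 384/210 ≈ -0.829

-0.829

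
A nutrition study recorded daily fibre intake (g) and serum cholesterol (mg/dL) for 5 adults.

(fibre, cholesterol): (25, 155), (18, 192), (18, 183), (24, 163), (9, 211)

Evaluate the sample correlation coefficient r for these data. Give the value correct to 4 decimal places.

n = 5, Σx = 94, Σy = 904, Σx² = 1930, Σy² = 165468, Σxy = 16436
nΣxy − ΣxΣy = 82180 − 84976 = -2796
nΣx² − (Σx)² = 9650 − 8836 = 814; nΣy² − (Σy)² = 827340 − 817216 = 10124
r = -2796 / √(814 × 10124) = -2796 / 2870.7030 ≈ -0.9740

-0.9740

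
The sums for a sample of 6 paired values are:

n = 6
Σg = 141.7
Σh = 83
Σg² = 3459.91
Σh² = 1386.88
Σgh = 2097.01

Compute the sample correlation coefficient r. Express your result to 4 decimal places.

r = (nΣgh − ΣgΣh) / √[(nΣg² − (Σg)²)(nΣh² − (Σh)²)]
Numerator: 6×2097.01 − 141.7×83 = 820.96
Denominator: √[(20759.46 − 20078.89)(8321.28 − 6889)] = √[680.57 × 1432.28] = 987.3028
r = 820.96 / 987.3028 ≈ 0.8315

0.8315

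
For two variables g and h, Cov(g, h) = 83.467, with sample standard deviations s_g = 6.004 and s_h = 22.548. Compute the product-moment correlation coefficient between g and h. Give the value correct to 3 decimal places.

0.617

r = Cov(g,h) / (s_g · s_h) = 83.467 / (6.004 × 22.548)
  = 83.467 / 135.3782 ≈ 0.617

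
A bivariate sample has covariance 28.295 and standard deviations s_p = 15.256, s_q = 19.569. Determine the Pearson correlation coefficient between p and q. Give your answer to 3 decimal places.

0.095

r = Cov(p,q) / (s_p · s_q) = 28.295 / (15.256 × 19.569)
  = 28.295 / 298.5447 ≈ 0.095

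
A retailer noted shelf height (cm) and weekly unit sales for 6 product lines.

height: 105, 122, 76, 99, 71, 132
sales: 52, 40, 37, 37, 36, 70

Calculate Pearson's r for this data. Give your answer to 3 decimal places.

n = 6, Σx = 605, Σy = 272, Σx² = 63951, Σy² = 13238, Σxy = 28611
nΣxy − ΣxΣy = 171666 − 164560 = 7106
nΣx² − (Σx)² = 383706 − 366025 = 17681; nΣy² − (Σy)² = 79428 − 73984 = 5444
r = 7106 / √(17681 × 5444) = 7106 / 9810.9818 ≈ 0.724

0.724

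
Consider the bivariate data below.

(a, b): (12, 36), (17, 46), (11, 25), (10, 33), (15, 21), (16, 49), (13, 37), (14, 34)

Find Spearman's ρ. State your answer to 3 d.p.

Rank a: 3, 8, 2, 1, 6, 7, 4, 5
Rank b: 5, 7, 2, 3, 1, 8, 6, 4
d = rank(a) − rank(b): -2, 1, 0, -2, 5, -1, -2, 1; Σd² = 40
ρ = 1 − 6Σd² / [n(n²−1)] = 1 − 6×40 / (8×63) = 1 − 240/504 ≈ 0.524

0.524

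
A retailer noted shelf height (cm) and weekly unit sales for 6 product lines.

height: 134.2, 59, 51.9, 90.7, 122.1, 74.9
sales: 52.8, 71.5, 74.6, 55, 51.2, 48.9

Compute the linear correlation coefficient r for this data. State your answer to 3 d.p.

-0.729

n = 6, Σx = 532.8, Σy = 354, Σx² = 52929.16, Σy² = 21502.9, Σxy = 30078.63
nΣxy − ΣxΣy = 180471.78 − 188611.2 = -8139.42
nΣx² − (Σx)² = 317574.96 − 283875.84 = 33699.12; nΣy² − (Σy)² = 129017.4 − 125316 = 3701.4
r = -8139.42 / √(33699.12 × 3701.4) = -8139.42 / 11168.4342 ≈ -0.729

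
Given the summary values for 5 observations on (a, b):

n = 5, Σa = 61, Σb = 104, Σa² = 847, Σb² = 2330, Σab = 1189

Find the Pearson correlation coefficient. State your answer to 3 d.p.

r = (nΣab − ΣaΣb) / √[(nΣa² − (Σa)²)(nΣb² − (Σb)²)]
Numerator: 5×1189 − 61×104 = -399
Denominator: √[(4235 − 3721)(11650 − 10816)] = √[514 × 834] = 654.7335
r = -399 / 654.7335 ≈ -0.609

-0.609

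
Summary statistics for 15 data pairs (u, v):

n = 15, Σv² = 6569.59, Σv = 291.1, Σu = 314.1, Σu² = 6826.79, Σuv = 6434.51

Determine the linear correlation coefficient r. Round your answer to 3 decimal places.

0.707

r = (nΣuv − ΣuΣv) / √[(nΣu² − (Σu)²)(nΣv² − (Σv)²)]
Numerator: 15×6434.51 − 314.1×291.1 = 5083.14
Denominator: √[(102401.85 − 98658.81)(98543.85 − 84739.21)] = √[3743.04 × 13804.64] = 7188.2765
r = 5083.14 / 7188.2765 ≈ 0.707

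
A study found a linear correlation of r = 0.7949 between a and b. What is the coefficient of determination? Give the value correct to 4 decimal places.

0.6319

r² = (0.7949)² = 0.6319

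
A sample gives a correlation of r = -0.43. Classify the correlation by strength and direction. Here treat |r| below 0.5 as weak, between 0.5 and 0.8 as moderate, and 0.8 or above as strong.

r = -0.43 < 0 so the relationship is negative.
|r| = 0.43, which falls in the weak range.

weak negative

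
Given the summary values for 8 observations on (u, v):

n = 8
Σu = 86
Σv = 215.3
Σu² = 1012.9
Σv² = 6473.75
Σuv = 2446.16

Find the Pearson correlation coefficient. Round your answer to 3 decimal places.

0.537

r = (nΣuv − ΣuΣv) / √[(nΣu² − (Σu)²)(nΣv² − (Σv)²)]
Numerator: 8×2446.16 − 86×215.3 = 1053.48
Denominator: √[(8103.2 − 7396)(51790 − 46354.09)] = √[707.2 × 5435.91] = 1960.6824
r = 1053.48 / 1960.6824 ≈ 0.537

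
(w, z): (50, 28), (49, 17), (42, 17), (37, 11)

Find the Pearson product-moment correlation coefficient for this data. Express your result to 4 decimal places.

n = 4, Σw = 178, Σz = 73, Σw² = 8034, Σz² = 1483, Σwz = 3354
nΣwz − ΣwΣz = 13416 − 12994 = 422
nΣw² − (Σw)² = 32136 − 31684 = 452; nΣz² − (Σz)² = 5932 − 5329 = 603
r = 422 / √(452 × 603) = 422 / 522.0690 ≈ 0.8083

0.8083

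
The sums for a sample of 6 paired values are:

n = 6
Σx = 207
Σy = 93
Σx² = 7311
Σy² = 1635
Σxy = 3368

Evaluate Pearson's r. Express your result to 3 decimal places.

0.881

r = (nΣxy − ΣxΣy) / √[(nΣx² − (Σx)²)(nΣy² − (Σy)²)]
Numerator: 6×3368 − 207×93 = 957
Denominator: √[(43866 − 42849)(9810 − 8649)] = √[1017 × 1161] = 1086.6172
r = 957 / 1086.6172 ≈ 0.881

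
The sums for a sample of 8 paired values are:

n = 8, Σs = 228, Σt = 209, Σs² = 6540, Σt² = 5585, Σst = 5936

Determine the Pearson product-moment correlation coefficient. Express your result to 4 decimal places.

-0.2831

r = (nΣst − ΣsΣt) / √[(nΣs² − (Σs)²)(nΣt² − (Σt)²)]
Numerator: 8×5936 − 228×209 = -164
Denominator: √[(52320 − 51984)(44680 − 43681)] = √[336 × 999] = 579.3652
r = -164 / 579.3652 ≈ -0.2831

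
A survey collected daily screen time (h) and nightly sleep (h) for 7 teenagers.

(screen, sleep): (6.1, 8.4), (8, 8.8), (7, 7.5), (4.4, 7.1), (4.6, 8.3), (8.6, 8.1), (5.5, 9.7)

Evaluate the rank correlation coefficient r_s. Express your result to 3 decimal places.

Rank screen: 4, 6, 5, 1, 2, 7, 3
Rank sleep: 5, 6, 2, 1, 4, 3, 7
d = rank(screen) − rank(sleep): -1, 0, 3, 0, -2, 4, -4; Σd² = 46
ρ = 1 − 6Σd² / [n(n²−1)] = 1 − 6×46 / (7×48) = 1 − 276/336 ≈ 0.179

0.179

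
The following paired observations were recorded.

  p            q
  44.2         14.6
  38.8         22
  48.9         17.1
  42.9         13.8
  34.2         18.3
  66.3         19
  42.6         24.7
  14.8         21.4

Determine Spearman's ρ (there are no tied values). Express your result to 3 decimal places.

-0.405

Rank p: 6, 3, 7, 5, 2, 8, 4, 1
Rank q: 2, 7, 3, 1, 4, 5, 8, 6
d = rank(p) − rank(q): 4, -4, 4, 4, -2, 3, -4, -5; Σd² = 118
ρ = 1 − 6Σd² / [n(n²−1)] = 1 − 6×118 / (8×63) = 1 − 708/504 ≈ -0.405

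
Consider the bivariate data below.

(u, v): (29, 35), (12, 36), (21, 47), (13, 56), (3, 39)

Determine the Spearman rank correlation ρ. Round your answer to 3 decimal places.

Rank u: 5, 2, 4, 3, 1
Rank v: 1, 2, 4, 5, 3
d = rank(u) − rank(v): 4, 0, 0, -2, -2; Σd² = 24
ρ = 1 − 6Σd² / [n(n²−1)] = 1 − 6×24 / (5×24) = 1 − 144/120 ≈ -0.200

-0.200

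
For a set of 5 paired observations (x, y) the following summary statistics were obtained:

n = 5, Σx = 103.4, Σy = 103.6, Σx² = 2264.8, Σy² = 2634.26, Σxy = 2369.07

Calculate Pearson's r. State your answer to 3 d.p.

0.912

r = (nΣxy − ΣxΣy) / √[(nΣx² − (Σx)²)(nΣy² − (Σy)²)]
Numerator: 5×2369.07 − 103.4×103.6 = 1133.11
Denominator: √[(11324 − 10691.56)(13171.3 − 10732.96)] = √[632.44 × 2438.34] = 1241.8147
r = 1133.11 / 1241.8147 ≈ 0.912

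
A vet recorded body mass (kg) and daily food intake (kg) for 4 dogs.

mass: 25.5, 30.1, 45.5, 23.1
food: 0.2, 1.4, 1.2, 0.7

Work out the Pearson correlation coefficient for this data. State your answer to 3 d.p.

n = 4, Σx = 124.2, Σy = 3.5, Σx² = 4160.12, Σy² = 3.93, Σxy = 118.01
nΣxy − ΣxΣy = 472.04 − 434.7 = 37.34
nΣx² − (Σx)² = 16640.48 − 15425.64 = 1214.84; nΣy² − (Σy)² = 15.72 − 12.25 = 3.47
r = 37.34 / √(1214.84 × 3.47) = 37.34 / 64.9268 ≈ 0.575

0.575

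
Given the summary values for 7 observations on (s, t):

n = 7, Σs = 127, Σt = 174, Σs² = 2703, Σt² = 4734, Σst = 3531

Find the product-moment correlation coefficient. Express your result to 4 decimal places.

0.9265

r = (nΣst − ΣsΣt) / √[(nΣs² − (Σs)²)(nΣt² − (Σt)²)]
Numerator: 7×3531 − 127×174 = 2619
Denominator: √[(18921 − 16129)(33138 − 30276)] = √[2792 × 2862] = 2826.7833
r = 2619 / 2826.7833 ≈ 0.9265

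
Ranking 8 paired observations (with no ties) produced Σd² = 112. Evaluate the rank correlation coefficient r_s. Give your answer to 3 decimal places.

-0.333

ρ = 1 − 6Σd² / [n(n²−1)] = 1 − 6×112 / (8×63)
  = 1 − 672/504 = 1 − 1.3333 ≈ -0.333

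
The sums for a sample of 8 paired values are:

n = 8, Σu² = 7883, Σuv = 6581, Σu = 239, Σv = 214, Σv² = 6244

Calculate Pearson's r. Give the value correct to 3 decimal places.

0.302

r = (nΣuv − ΣuΣv) / √[(nΣu² − (Σu)²)(nΣv² − (Σv)²)]
Numerator: 8×6581 − 239×214 = 1502
Denominator: √[(63064 − 57121)(49952 − 45796)] = √[5943 × 4156] = 4969.8197
r = 1502 / 4969.8197 ≈ 0.302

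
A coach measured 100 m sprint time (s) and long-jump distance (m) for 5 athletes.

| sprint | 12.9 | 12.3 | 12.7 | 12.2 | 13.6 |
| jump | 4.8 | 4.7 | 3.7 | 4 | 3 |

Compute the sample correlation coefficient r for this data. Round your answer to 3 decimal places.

n = 5, Σx = 63.7, Σy = 20.2, Σx² = 812.79, Σy² = 83.82, Σxy = 256.32
nΣxy − ΣxΣy = 1281.6 − 1286.74 = -5.14
nΣx² − (Σx)² = 4063.95 − 4057.69 = 6.26; nΣy² − (Σy)² = 419.1 − 408.04 = 11.06
r = -5.14 / √(6.26 × 11.06) = -5.14 / 8.3208 ≈ -0.618

-0.618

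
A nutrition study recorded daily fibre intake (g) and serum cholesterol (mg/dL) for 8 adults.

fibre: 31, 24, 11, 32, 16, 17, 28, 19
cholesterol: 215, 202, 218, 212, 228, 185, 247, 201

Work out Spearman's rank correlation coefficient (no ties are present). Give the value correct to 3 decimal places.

-0.024

Rank fibre: 7, 5, 1, 8, 2, 3, 6, 4
Rank cholesterol: 5, 3, 6, 4, 7, 1, 8, 2
d = rank(fibre) − rank(cholesterol): 2, 2, -5, 4, -5, 2, -2, 2; Σd² = 86
ρ = 1 − 6Σd² / [n(n²−1)] = 1 − 6×86 / (8×63) = 1 − 516/504 ≈ -0.024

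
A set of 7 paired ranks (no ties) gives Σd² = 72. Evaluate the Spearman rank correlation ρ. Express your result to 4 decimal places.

-0.2857

ρ = 1 − 6Σd² / [n(n²−1)] = 1 − 6×72 / (7×48)
  = 1 − 432/336 = 1 − 1.28571 ≈ -0.2857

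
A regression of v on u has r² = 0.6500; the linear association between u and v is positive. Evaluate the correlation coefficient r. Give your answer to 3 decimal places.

|r| = √0.6500 = 0.806
The association is positive, so r = 0.806.

0.806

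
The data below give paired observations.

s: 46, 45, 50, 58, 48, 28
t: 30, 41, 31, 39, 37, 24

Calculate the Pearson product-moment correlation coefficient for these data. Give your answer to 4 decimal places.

0.7120

n = 6, Σs = 275, Σt = 202, Σs² = 13093, Σt² = 7008, Σst = 9485
nΣst − ΣsΣt = 56910 − 55550 = 1360
nΣs² − (Σs)² = 78558 − 75625 = 2933; nΣt² − (Σt)² = 42048 − 40804 = 1244
r = 1360 / √(2933 × 1244) = 1360 / 1910.1445 ≈ 0.7120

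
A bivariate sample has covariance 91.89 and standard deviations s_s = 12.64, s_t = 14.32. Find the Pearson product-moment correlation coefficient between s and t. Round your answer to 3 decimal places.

0.508

r = Cov(s,t) / (s_s · s_t) = 91.89 / (12.64 × 14.32)
  = 91.89 / 181.0048 ≈ 0.508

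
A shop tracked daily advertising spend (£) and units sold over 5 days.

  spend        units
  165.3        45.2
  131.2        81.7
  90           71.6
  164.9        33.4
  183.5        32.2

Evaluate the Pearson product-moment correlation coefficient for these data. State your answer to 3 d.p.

-0.825

n = 5, Σx = 734.9, Σy = 264.1, Σx² = 113501.79, Σy² = 15996.89, Σxy = 36050.96
nΣxy − ΣxΣy = 180254.8 − 194087.09 = -13832.29
nΣx² − (Σx)² = 567508.95 − 540078.01 = 27430.94; nΣy² − (Σy)² = 79984.45 − 69748.81 = 10235.64
r = -13832.29 / √(27430.94 × 10235.64) = -13832.29 / 16756.2892 ≈ -0.825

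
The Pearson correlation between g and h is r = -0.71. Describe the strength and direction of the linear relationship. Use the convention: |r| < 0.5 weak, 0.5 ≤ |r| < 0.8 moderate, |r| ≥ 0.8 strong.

moderate negative

r = -0.71 < 0 so the relationship is negative.
|r| = 0.71, which falls in the moderate range.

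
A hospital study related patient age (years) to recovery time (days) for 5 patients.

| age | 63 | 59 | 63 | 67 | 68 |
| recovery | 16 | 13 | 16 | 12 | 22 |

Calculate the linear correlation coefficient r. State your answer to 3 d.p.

0.480

n = 5, Σx = 320, Σy = 79, Σx² = 20532, Σy² = 1309, Σxy = 5083
nΣxy − ΣxΣy = 25415 − 25280 = 135
nΣx² − (Σx)² = 102660 − 102400 = 260; nΣy² − (Σy)² = 6545 − 6241 = 304
r = 135 / √(260 × 304) = 135 / 281.1405 ≈ 0.480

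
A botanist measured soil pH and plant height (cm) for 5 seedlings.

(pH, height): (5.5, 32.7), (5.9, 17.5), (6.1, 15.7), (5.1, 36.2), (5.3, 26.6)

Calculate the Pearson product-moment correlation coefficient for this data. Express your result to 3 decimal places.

n = 5, Σx = 27.9, Σy = 128.7, Σx² = 156.37, Σy² = 3640.03, Σxy = 704.47
nΣxy − ΣxΣy = 3522.35 − 3590.73 = -68.38
nΣx² − (Σx)² = 781.85 − 778.41 = 3.44; nΣy² − (Σy)² = 18200.15 − 16563.69 = 1636.46
r = -68.38 / √(3.44 × 1636.46) = -68.38 / 75.0295 ≈ -0.911

-0.911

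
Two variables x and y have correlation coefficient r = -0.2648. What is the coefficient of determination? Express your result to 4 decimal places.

r² = (-0.2648)² = 0.0701

0.0701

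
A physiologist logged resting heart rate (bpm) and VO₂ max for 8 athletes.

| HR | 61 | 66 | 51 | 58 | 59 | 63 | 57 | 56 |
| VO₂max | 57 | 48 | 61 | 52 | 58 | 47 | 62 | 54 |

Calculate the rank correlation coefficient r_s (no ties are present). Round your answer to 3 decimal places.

-0.667

Rank HR: 6, 8, 1, 4, 5, 7, 3, 2
Rank VO₂max: 5, 2, 7, 3, 6, 1, 8, 4
d = rank(HR) − rank(VO₂max): 1, 6, -6, 1, -1, 6, -5, -2; Σd² = 140
ρ = 1 − 6Σd² / [n(n²−1)] = 1 − 6×140 / (8×63) = 1 − 840/504 ≈ -0.667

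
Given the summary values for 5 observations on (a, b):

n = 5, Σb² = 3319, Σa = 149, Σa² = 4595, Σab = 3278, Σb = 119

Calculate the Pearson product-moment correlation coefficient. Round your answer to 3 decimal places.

-0.977

r = (nΣab − ΣaΣb) / √[(nΣa² − (Σa)²)(nΣb² − (Σb)²)]
Numerator: 5×3278 − 149×119 = -1341
Denominator: √[(22975 − 22201)(16595 − 14161)] = √[774 × 2434] = 1372.5582
r = -1341 / 1372.5582 ≈ -0.977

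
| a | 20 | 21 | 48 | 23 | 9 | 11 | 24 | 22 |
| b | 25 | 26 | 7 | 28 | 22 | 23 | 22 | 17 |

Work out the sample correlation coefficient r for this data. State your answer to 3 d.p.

n = 8, Σa = 178, Σb = 170, Σa² = 4936, Σb² = 3920, Σab = 3379
nΣab − ΣaΣb = 27032 − 30260 = -3228
nΣa² − (Σa)² = 39488 − 31684 = 7804; nΣb² − (Σb)² = 31360 − 28900 = 2460
r = -3228 / √(7804 × 2460) = -3228 / 4381.5340 ≈ -0.737

-0.737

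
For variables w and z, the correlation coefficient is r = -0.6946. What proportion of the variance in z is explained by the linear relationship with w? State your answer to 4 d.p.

0.4825

r² = (-0.6946)² = 0.4825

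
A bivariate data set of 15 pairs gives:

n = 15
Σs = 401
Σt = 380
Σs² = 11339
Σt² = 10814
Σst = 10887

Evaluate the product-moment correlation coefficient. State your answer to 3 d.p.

0.850

r = (nΣst − ΣsΣt) / √[(nΣs² − (Σs)²)(nΣt² − (Σt)²)]
Numerator: 15×10887 − 401×380 = 10925
Denominator: √[(170085 − 160801)(162210 − 144400)] = √[9284 × 17810] = 12858.7729
r = 10925 / 12858.7729 ≈ 0.850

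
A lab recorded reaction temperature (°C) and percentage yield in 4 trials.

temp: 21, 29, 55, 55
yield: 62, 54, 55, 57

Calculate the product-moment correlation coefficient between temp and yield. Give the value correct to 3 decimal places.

n = 4, Σx = 160, Σy = 228, Σx² = 7332, Σy² = 13034, Σxy = 9028
nΣxy − ΣxΣy = 36112 − 36480 = -368
nΣx² − (Σx)² = 29328 − 25600 = 3728; nΣy² − (Σy)² = 52136 − 51984 = 152
r = -368 / √(3728 × 152) = -368 / 752.7656 ≈ -0.489

-0.489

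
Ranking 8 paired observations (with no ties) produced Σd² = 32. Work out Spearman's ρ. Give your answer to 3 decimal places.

0.619

ρ = 1 − 6Σd² / [n(n²−1)] = 1 − 6×32 / (8×63)
  = 1 − 192/504 = 1 − 0.3810 ≈ 0.619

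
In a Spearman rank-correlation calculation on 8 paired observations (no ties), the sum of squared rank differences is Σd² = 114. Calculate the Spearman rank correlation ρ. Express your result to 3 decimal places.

-0.357

ρ = 1 − 6Σd² / [n(n²−1)] = 1 − 6×114 / (8×63)
  = 1 − 684/504 = 1 − 1.3571 ≈ -0.357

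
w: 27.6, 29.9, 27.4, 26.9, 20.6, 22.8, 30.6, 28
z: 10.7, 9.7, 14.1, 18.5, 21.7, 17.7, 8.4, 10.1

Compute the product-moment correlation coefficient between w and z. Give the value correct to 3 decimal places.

-0.890

n = 8, Σw = 213.8, Σz = 110.9, Σw² = 5794.7, Σz² = 1706.39, Σwz = 2859.76
nΣwz − ΣwΣz = 22878.08 − 23710.42 = -832.34
nΣw² − (Σw)² = 46357.6 − 45710.44 = 647.16; nΣz² − (Σz)² = 13651.12 − 12298.81 = 1352.31
r = -832.34 / √(647.16 × 1352.31) = -832.34 / 935.5004 ≈ -0.890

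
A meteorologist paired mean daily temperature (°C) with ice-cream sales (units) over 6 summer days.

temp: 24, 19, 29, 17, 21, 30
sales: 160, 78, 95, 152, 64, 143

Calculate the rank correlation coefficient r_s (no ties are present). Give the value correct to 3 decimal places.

Rank temp: 4, 2, 5, 1, 3, 6
Rank sales: 6, 2, 3, 5, 1, 4
d = rank(temp) − rank(sales): -2, 0, 2, -4, 2, 2; Σd² = 32
ρ = 1 − 6Σd² / [n(n²−1)] = 1 − 6×32 / (6×35) = 1 − 192/210 ≈ 0.086

0.086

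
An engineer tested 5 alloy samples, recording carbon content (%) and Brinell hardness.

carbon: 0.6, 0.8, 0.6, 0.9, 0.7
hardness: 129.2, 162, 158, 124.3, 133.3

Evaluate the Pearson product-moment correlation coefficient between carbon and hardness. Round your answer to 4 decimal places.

-0.1983

n = 5, Σx = 3.6, Σy = 706.8, Σx² = 2.66, Σy² = 101120.02, Σxy = 507.1
nΣxy − ΣxΣy = 2535.5 − 2544.48 = -8.98
nΣx² − (Σx)² = 13.3 − 12.96 = 0.34; nΣy² − (Σy)² = 505600.1 − 499566.24 = 6033.86
r = -8.98 / √(0.34 × 6033.86) = -8.98 / 45.2936 ≈ -0.1983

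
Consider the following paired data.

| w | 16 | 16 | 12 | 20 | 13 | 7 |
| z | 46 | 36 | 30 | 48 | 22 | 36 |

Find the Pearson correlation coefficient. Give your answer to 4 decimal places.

0.5467

n = 6, Σw = 84, Σz = 218, Σw² = 1274, Σz² = 8396, Σwz = 3170
nΣwz − ΣwΣz = 19020 − 18312 = 708
nΣw² − (Σw)² = 7644 − 7056 = 588; nΣz² − (Σz)² = 50376 − 47524 = 2852
r = 708 / √(588 × 2852) = 708 / 1294.9811 ≈ 0.5467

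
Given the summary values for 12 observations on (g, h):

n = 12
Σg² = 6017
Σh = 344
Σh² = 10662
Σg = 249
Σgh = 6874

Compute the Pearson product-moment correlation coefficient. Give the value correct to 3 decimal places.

-0.320

r = (nΣgh − ΣgΣh) / √[(nΣg² − (Σg)²)(nΣh² − (Σh)²)]
Numerator: 12×6874 − 249×344 = -3168
Denominator: √[(72204 − 62001)(127944 − 118336)] = √[10203 × 9608] = 9901.0315
r = -3168 / 9901.0315 ≈ -0.320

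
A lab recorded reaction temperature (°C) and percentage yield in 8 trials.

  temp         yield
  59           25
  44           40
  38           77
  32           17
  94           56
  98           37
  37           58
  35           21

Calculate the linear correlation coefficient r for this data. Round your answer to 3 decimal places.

0.101

n = 8, Σx = 437, Σy = 331, Σx² = 28919, Σy² = 16753, Σxy = 18476
nΣxy − ΣxΣy = 147808 − 144647 = 3161
nΣx² − (Σx)² = 231352 − 190969 = 40383; nΣy² − (Σy)² = 134024 − 109561 = 24463
r = 3161 / √(40383 × 24463) = 3161 / 31430.7068 ≈ 0.101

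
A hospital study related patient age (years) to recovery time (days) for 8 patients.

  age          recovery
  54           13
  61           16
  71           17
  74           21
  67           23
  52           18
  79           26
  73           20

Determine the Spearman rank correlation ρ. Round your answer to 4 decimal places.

0.6905

Rank age: 2, 3, 5, 7, 4, 1, 8, 6
Rank recovery: 1, 2, 3, 6, 7, 4, 8, 5
d = rank(age) − rank(recovery): 1, 1, 2, 1, -3, -3, 0, 1; Σd² = 26
ρ = 1 − 6Σd² / [n(n²−1)] = 1 − 6×26 / (8×63) = 1 − 156/504 ≈ 0.6905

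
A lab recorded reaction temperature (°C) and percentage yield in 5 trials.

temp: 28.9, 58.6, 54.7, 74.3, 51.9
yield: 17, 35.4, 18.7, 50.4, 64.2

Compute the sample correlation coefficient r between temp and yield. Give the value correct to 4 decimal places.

n = 5, Σx = 268.4, Σy = 185.7, Σx² = 15475.36, Σy² = 8553.65, Σxy = 10665.33
nΣxy − ΣxΣy = 53326.65 − 49841.88 = 3484.77
nΣx² − (Σx)² = 77376.8 − 72038.56 = 5338.24; nΣy² − (Σy)² = 42768.25 − 34484.49 = 8283.76
r = 3484.77 / √(5338.24 × 8283.76) = 3484.77 / 6649.8646 ≈ 0.5240

0.5240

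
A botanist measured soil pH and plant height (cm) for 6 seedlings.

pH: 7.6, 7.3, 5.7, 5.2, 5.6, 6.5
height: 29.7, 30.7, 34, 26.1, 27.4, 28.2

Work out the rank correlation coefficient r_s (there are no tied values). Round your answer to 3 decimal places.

0.600

Rank pH: 6, 5, 3, 1, 2, 4
Rank height: 4, 5, 6, 1, 2, 3
d = rank(pH) − rank(height): 2, 0, -3, 0, 0, 1; Σd² = 14
ρ = 1 − 6Σd² / [n(n²−1)] = 1 − 6×14 / (6×35) = 1 − 84/210 ≈ 0.600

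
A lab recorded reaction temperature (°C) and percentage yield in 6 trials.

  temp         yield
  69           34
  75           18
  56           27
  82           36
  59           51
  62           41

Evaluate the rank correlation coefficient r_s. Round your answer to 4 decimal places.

Rank temp: 4, 5, 1, 6, 2, 3
Rank yield: 3, 1, 2, 4, 6, 5
d = rank(temp) − rank(yield): 1, 4, -1, 2, -4, -2; Σd² = 42
ρ = 1 − 6Σd² / [n(n²−1)] = 1 − 6×42 / (6×35) = 1 − 252/210 ≈ -0.2000

-0.2000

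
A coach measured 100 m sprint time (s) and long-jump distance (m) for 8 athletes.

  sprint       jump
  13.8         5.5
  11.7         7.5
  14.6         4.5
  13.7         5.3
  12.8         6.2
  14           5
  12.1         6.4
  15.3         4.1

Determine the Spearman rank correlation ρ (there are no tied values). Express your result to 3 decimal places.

-0.976

Rank sprint: 5, 1, 7, 4, 3, 6, 2, 8
Rank jump: 5, 8, 2, 4, 6, 3, 7, 1
d = rank(sprint) − rank(jump): 0, -7, 5, 0, -3, 3, -5, 7; Σd² = 166
ρ = 1 − 6Σd² / [n(n²−1)] = 1 − 6×166 / (8×63) = 1 − 996/504 ≈ -0.976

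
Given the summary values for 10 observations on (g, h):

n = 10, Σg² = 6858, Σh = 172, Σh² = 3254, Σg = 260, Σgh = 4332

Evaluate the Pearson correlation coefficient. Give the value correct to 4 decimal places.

-0.8226

r = (nΣgh − ΣgΣh) / √[(nΣg² − (Σg)²)(nΣh² − (Σh)²)]
Numerator: 10×4332 − 260×172 = -1400
Denominator: √[(68580 − 67600)(32540 − 29584)] = √[980 × 2956] = 1702.0223
r = -1400 / 1702.0223 ≈ -0.8226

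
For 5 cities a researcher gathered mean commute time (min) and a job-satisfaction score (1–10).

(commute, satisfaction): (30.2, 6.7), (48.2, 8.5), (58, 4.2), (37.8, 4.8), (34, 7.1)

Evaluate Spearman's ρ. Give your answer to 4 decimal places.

Rank commute: 1, 4, 5, 3, 2
Rank satisfaction: 3, 5, 1, 2, 4
d = rank(commute) − rank(satisfaction): -2, -1, 4, 1, -2; Σd² = 26
ρ = 1 − 6Σd² / [n(n²−1)] = 1 − 6×26 / (5×24) = 1 − 156/120 ≈ -0.3000

-0.3000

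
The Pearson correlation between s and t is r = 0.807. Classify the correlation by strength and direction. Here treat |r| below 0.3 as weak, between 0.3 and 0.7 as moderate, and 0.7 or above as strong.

r = 0.807 > 0 so the relationship is positive.
|r| = 0.807, which falls in the strong range.

strong positive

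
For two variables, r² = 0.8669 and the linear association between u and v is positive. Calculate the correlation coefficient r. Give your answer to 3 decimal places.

0.931

|r| = √0.8669 = 0.931
The association is positive, so r = 0.931.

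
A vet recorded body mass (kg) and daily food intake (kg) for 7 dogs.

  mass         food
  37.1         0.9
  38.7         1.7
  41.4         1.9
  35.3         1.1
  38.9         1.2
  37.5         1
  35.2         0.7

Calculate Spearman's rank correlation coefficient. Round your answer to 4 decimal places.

0.8571

Rank mass: 3, 5, 7, 2, 6, 4, 1
Rank food: 2, 6, 7, 4, 5, 3, 1
d = rank(mass) − rank(food): 1, -1, 0, -2, 1, 1, 0; Σd² = 8
ρ = 1 − 6Σd² / [n(n²−1)] = 1 − 6×8 / (7×48) = 1 − 48/336 ≈ 0.8571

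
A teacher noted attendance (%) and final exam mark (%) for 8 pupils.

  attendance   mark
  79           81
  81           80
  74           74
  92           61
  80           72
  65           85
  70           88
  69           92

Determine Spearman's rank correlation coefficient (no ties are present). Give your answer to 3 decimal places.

Rank attendance: 5, 7, 4, 8, 6, 1, 3, 2
Rank mark: 5, 4, 3, 1, 2, 6, 7, 8
d = rank(attendance) − rank(mark): 0, 3, 1, 7, 4, -5, -4, -6; Σd² = 152
ρ = 1 − 6Σd² / [n(n²−1)] = 1 − 6×152 / (8×63) = 1 − 912/504 ≈ -0.810

-0.810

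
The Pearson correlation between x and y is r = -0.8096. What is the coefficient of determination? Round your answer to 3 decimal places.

0.655

r² = (-0.8096)² = 0.655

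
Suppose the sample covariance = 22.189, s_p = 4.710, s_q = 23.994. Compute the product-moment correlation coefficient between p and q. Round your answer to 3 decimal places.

r = Cov(p,q) / (s_p · s_q) = 22.189 / (4.710 × 23.994)
  = 22.189 / 113.0117 ≈ 0.196

0.196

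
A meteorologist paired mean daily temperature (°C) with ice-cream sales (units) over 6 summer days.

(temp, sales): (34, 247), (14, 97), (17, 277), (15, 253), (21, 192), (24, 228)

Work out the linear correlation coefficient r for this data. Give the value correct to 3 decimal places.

n = 6, Σx = 125, Σy = 1294, Σx² = 2883, Σy² = 300004, Σxy = 27764
nΣxy − ΣxΣy = 166584 − 161750 = 4834
nΣx² − (Σx)² = 17298 − 15625 = 1673; nΣy² − (Σy)² = 1800024 − 1674436 = 125588
r = 4834 / √(1673 × 125588) = 4834 / 14495.1276 ≈ 0.333

0.333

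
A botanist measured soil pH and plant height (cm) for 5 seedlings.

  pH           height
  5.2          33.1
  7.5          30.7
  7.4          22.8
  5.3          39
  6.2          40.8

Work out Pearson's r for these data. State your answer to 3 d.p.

n = 5, Σx = 31.6, Σy = 166.4, Σx² = 204.58, Σy² = 5743.58, Σxy = 1030.75
nΣxy − ΣxΣy = 5153.75 − 5258.24 = -104.49
nΣx² − (Σx)² = 1022.9 − 998.56 = 24.34; nΣy² − (Σy)² = 28717.9 − 27688.96 = 1028.94
r = -104.49 / √(24.34 × 1028.94) = -104.49 / 158.2542 ≈ -0.660

-0.660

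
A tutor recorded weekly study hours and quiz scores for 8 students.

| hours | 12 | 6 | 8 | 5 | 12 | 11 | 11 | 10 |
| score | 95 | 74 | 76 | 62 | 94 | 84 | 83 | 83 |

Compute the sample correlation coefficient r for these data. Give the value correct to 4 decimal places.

n = 8, Σx = 75, Σy = 651, Σx² = 755, Σy² = 53791, Σxy = 6297
nΣxy − ΣxΣy = 50376 − 48825 = 1551
nΣx² − (Σx)² = 6040 − 5625 = 415; nΣy² − (Σy)² = 430328 − 423801 = 6527
r = 1551 / √(415 × 6527) = 1551 / 1645.8144 ≈ 0.9424

0.9424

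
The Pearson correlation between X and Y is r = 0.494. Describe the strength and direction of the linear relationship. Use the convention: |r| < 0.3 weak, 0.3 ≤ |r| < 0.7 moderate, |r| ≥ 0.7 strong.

r = 0.494 > 0 so the relationship is positive.
|r| = 0.494, which falls in the moderate range.

moderate positive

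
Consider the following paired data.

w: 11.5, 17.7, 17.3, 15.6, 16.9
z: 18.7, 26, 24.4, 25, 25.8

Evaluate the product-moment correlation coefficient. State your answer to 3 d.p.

n = 5, Σw = 79, Σz = 119.9, Σw² = 1273.8, Σz² = 2911.69, Σwz = 1923.39
nΣwz − ΣwΣz = 9616.95 − 9472.1 = 144.85
nΣw² − (Σw)² = 6369 − 6241 = 128; nΣz² − (Σz)² = 14558.45 − 14376.01 = 182.44
r = 144.85 / √(128 × 182.44) = 144.85 / 152.8147 ≈ 0.948

0.948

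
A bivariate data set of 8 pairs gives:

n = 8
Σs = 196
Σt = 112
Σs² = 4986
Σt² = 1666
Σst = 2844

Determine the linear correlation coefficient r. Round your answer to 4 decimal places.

r = (nΣst − ΣsΣt) / √[(nΣs² − (Σs)²)(nΣt² − (Σt)²)]
Numerator: 8×2844 − 196×112 = 800
Denominator: √[(39888 − 38416)(13328 − 12544)] = √[1472 × 784] = 1074.2663
r = 800 / 1074.2663 ≈ 0.7447

0.7447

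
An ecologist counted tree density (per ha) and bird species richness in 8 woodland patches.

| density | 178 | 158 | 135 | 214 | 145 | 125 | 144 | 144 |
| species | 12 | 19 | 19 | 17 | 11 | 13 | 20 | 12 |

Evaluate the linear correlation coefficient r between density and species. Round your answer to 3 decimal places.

0.078

n = 8, Σx = 1243, Σy = 123, Σx² = 198791, Σy² = 1989, Σxy = 19169
nΣxy − ΣxΣy = 153352 − 152889 = 463
nΣx² − (Σx)² = 1590328 − 1545049 = 45279; nΣy² − (Σy)² = 15912 − 15129 = 783
r = 463 / √(45279 × 783) = 463 / 5954.2806 ≈ 0.078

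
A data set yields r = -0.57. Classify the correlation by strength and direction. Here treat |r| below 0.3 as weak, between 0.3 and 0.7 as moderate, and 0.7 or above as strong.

moderate negative

r = -0.57 < 0 so the relationship is negative.
|r| = 0.57, which falls in the moderate range.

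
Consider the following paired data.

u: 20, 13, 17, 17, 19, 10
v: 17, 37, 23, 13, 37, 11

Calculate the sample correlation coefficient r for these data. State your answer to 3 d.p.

n = 6, Σu = 96, Σv = 138, Σu² = 1608, Σv² = 3846, Σuv = 2246
nΣuv − ΣuΣv = 13476 − 13248 = 228
nΣu² − (Σu)² = 9648 − 9216 = 432; nΣv² − (Σv)² = 23076 − 19044 = 4032
r = 228 / √(432 × 4032) = 228 / 1319.7818 ≈ 0.173

0.173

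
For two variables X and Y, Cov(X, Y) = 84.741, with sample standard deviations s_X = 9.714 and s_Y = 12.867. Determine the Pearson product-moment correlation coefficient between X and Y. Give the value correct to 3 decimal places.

r = Cov(X,Y) / (s_X · s_Y) = 84.741 / (9.714 × 12.867)
  = 84.741 / 124.9900 ≈ 0.678

0.678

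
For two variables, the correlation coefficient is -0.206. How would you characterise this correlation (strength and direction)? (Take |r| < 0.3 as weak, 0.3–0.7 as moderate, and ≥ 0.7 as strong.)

r = -0.206 < 0 so the relationship is negative.
|r| = 0.206, which falls in the weak range.

weak negative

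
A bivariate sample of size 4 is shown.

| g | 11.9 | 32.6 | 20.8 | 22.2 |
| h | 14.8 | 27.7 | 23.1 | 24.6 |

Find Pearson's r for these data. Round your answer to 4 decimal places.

0.9459

n = 4, Σg = 87.5, Σh = 90.2, Σg² = 2129.85, Σh² = 2125.1, Σgh = 2105.74
nΣgh − ΣgΣh = 8422.96 − 7892.5 = 530.46
nΣg² − (Σg)² = 8519.4 − 7656.25 = 863.15; nΣh² − (Σh)² = 8500.4 − 8136.04 = 364.36
r = 530.46 / √(863.15 × 364.36) = 530.46 / 560.8006 ≈ 0.9459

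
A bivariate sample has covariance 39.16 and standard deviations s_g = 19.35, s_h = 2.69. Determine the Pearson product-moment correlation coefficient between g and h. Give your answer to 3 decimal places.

r = Cov(g,h) / (s_g · s_h) = 39.16 / (19.35 × 2.69)
  = 39.16 / 52.0515 ≈ 0.752

0.752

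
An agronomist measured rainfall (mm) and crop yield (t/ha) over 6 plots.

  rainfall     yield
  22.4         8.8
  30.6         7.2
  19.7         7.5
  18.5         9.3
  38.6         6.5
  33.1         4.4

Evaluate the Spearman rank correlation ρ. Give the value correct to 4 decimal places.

-0.8857

Rank rainfall: 3, 4, 2, 1, 6, 5
Rank yield: 5, 3, 4, 6, 2, 1
d = rank(rainfall) − rank(yield): -2, 1, -2, -5, 4, 4; Σd² = 66
ρ = 1 − 6Σd² / [n(n²−1)] = 1 − 6×66 / (6×35) = 1 − 396/210 ≈ -0.8857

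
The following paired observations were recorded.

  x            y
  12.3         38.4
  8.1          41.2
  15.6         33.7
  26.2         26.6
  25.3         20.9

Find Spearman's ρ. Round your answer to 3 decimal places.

-0.900

Rank x: 2, 1, 3, 5, 4
Rank y: 4, 5, 3, 2, 1
d = rank(x) − rank(y): -2, -4, 0, 3, 3; Σd² = 38
ρ = 1 − 6Σd² / [n(n²−1)] = 1 − 6×38 / (5×24) = 1 − 228/120 ≈ -0.900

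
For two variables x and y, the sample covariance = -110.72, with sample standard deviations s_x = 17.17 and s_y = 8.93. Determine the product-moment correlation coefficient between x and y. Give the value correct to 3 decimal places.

-0.722

r = Cov(x,y) / (s_x · s_y) = -110.72 / (17.17 × 8.93)
  = -110.72 / 153.3281 ≈ -0.722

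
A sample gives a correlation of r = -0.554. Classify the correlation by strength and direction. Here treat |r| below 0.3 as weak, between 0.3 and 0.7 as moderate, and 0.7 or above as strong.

r = -0.554 < 0 so the relationship is negative.
|r| = 0.554, which falls in the moderate range.

moderate negative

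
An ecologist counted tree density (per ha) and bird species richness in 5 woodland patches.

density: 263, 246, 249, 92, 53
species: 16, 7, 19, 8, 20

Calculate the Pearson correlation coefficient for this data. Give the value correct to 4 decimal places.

n = 5, Σx = 903, Σy = 70, Σx² = 202959, Σy² = 1130, Σxy = 12457
nΣxy − ΣxΣy = 62285 − 63210 = -925
nΣx² − (Σx)² = 1014795 − 815409 = 199386; nΣy² − (Σy)² = 5650 − 4900 = 750
r = -925 / √(199386 × 750) = -925 / 12228.6344 ≈ -0.0756

-0.0756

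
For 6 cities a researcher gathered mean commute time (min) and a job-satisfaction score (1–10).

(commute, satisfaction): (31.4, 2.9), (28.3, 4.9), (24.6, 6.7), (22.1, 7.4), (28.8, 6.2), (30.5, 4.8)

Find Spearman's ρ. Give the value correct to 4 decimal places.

-0.9429

Rank commute: 6, 3, 2, 1, 4, 5
Rank satisfaction: 1, 3, 5, 6, 4, 2
d = rank(commute) − rank(satisfaction): 5, 0, -3, -5, 0, 3; Σd² = 68
ρ = 1 − 6Σd² / [n(n²−1)] = 1 − 6×68 / (6×35) = 1 − 408/210 ≈ -0.9429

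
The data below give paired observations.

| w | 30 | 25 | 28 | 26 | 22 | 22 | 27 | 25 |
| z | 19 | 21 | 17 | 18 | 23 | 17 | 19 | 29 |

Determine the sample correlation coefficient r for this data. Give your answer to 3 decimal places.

n = 8, Σw = 205, Σz = 163, Σw² = 5307, Σz² = 3435, Σwz = 4157
nΣwz − ΣwΣz = 33256 − 33415 = -159
nΣw² − (Σw)² = 42456 − 42025 = 431; nΣz² − (Σz)² = 27480 − 26569 = 911
r = -159 / √(431 × 911) = -159 / 626.6107 ≈ -0.254

-0.254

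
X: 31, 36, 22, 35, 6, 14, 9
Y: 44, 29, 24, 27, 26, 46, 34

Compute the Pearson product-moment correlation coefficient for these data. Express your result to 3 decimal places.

n = 7, ΣX = 153, ΣY = 230, ΣX² = 4279, ΣY² = 8030, ΣXY = 4987
nΣXY − ΣXΣY = 34909 − 35190 = -281
nΣX² − (ΣX)² = 29953 − 23409 = 6544; nΣY² − (ΣY)² = 56210 − 52900 = 3310
r = -281 / √(6544 × 3310) = -281 / 4654.0993 ≈ -0.060

-0.060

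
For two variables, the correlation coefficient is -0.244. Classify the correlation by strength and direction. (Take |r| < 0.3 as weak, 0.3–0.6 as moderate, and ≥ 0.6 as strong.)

weak negative

r = -0.244 < 0 so the relationship is negative.
|r| = 0.244, which falls in the weak range.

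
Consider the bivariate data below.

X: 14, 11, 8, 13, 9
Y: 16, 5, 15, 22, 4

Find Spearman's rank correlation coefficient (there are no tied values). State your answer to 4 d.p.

Rank X: 5, 3, 1, 4, 2
Rank Y: 4, 2, 3, 5, 1
d = rank(X) − rank(Y): 1, 1, -2, -1, 1; Σd² = 8
ρ = 1 − 6Σd² / [n(n²−1)] = 1 − 6×8 / (5×24) = 1 − 48/120 ≈ 0.6000

0.6000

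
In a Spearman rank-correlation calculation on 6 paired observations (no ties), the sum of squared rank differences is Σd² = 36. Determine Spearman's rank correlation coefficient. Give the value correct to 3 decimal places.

-0.029

ρ = 1 − 6Σd² / [n(n²−1)] = 1 − 6×36 / (6×35)
  = 1 − 216/210 = 1 − 1.0286 ≈ -0.029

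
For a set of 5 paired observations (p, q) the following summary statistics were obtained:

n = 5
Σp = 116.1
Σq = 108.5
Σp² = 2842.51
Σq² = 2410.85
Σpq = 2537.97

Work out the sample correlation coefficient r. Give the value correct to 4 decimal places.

0.2045

r = (nΣpq − ΣpΣq) / √[(nΣp² − (Σp)²)(nΣq² − (Σq)²)]
Numerator: 5×2537.97 − 116.1×108.5 = 93
Denominator: √[(14212.55 − 13479.21)(12054.25 − 11772.25)] = √[733.34 × 282] = 454.7547
r = 93 / 454.7547 ≈ 0.2045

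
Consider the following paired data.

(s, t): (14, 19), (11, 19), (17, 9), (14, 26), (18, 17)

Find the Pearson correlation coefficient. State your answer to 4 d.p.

n = 5, Σs = 74, Σt = 90, Σs² = 1126, Σt² = 1768, Σst = 1298
nΣst − ΣsΣt = 6490 − 6660 = -170
nΣs² − (Σs)² = 5630 − 5476 = 154; nΣt² − (Σt)² = 8840 − 8100 = 740
r = -170 / √(154 × 740) = -170 / 337.5796 ≈ -0.5036

-0.5036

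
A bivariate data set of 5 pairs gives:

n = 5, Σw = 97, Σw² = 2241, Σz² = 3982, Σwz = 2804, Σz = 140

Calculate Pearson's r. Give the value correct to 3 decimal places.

0.590

r = (nΣwz − ΣwΣz) / √[(nΣw² − (Σw)²)(nΣz² − (Σz)²)]
Numerator: 5×2804 − 97×140 = 440
Denominator: √[(11205 − 9409)(19910 − 19600)] = √[1796 × 310] = 746.1635
r = 440 / 746.1635 ≈ 0.590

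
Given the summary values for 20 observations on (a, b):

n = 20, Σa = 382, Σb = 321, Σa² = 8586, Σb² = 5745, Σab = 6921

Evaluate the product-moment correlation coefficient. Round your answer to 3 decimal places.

r = (nΣab − ΣaΣb) / √[(nΣa² − (Σa)²)(nΣb² − (Σb)²)]
Numerator: 20×6921 − 382×321 = 15798
Denominator: √[(171720 − 145924)(114900 − 103041)] = √[25796 × 11859] = 17490.4192
r = 15798 / 17490.4192 ≈ 0.903

0.903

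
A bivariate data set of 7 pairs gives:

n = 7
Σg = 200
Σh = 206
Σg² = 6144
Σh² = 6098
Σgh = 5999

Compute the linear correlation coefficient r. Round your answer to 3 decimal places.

r = (nΣgh − ΣgΣh) / √[(nΣg² − (Σg)²)(nΣh² − (Σh)²)]
Numerator: 7×5999 − 200×206 = 793
Denominator: √[(43008 − 40000)(42686 − 42436)] = √[3008 × 250] = 867.1793
r = 793 / 867.1793 ≈ 0.914

0.914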